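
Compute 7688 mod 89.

7688 = 86×89 + 34, so 7688 ≡ 34 (mod 89).

34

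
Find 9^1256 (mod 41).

1

1256 in binary is 10011101000, i.e. 1256 = 1024 + 128 + 64 + 32 + 8.
9^1 ≡ 9 (mod 41)
9^2 ≡ 9^2 = 81 ≡ 40 (mod 41)
9^4 ≡ 40^2 = 1600 ≡ 1 (mod 41)
9^8 ≡ 1^2 = 1 (mod 41)
9^16 ≡ 1^2 = 1 (mod 41)
9^32 ≡ 1^2 = 1 (mod 41)
9^64 ≡ 1^2 = 1 (mod 41)
9^128 ≡ 1^2 = 1 (mod 41)
9^256 ≡ 1^2 = 1 (mod 41)
9^512 ≡ 1^2 = 1 (mod 41)
9^1024 ≡ 1^2 = 1 (mod 41)
9^1256 = 9^1024 × 9^128 × 9^64 × 9^32 × 9^8 ≡ 1 × 1 × 1 × 1 × 1 (mod 41).
Accumulate the product:
1 × 1 = 1
1 × 1 = 1
1 × 1 = 1
1 × 1 = 1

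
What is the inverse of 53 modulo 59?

49

By the extended Euclidean algorithm:
59 = 1*53 + 6
53 = 8*6 + 5
6 = 1*5 + 1
5 = 5*1 + 0
gcd(53, 59) = 1, so the inverse exists.
Back-substitute for 1:
1 = 1*6 − 1*5
  = −1*53 + 9*6
  = 9*59 − 10*53
So 53⁻¹ ≡ −10 ≡ 49 (mod 59).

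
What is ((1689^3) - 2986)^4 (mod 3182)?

(1689)^3 ≡ 911 (mod 3182)
911 - 2986 = -2075 ≡ 1107 (mod 3182)
(1107)^4 ≡ 451 (mod 3182)

451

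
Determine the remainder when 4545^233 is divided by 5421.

5325

Using repeated squaring:
4545^1 ≡ 4545 (mod 5421)
4545^2 ≡ 4545^2 = 20657025 ≡ 3015 (mod 5421)
4545^4 ≡ 3015^2 = 9090225 ≡ 4629 (mod 5421)
4545^8 ≡ 4629^2 = 21427641 ≡ 3849 (mod 5421)
4545^16 ≡ 3849^2 = 14814801 ≡ 4629 (mod 5421)
4545^32 ≡ 4629^2 = 21427641 ≡ 3849 (mod 5421)
4545^64 ≡ 3849^2 = 14814801 ≡ 4629 (mod 5421)
4545^128 ≡ 4629^2 = 21427641 ≡ 3849 (mod 5421)
4545^233 = 4545^128 × 4545^64 × 4545^32 × 4545^8 × 4545^1 ≡ 3849 × 4629 × 3849 × 3849 × 4545 (mod 5421).
Accumulate the product:
3849 × 4629 = 17817021 ≡ 3615
3615 × 3849 = 13914135 ≡ 3849
3849 × 3849 = 14814801 ≡ 4629
4629 × 4545 = 21038805 ≡ 5325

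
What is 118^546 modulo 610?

Using repeated squaring:
546 in binary is 1000100010, i.e. 546 = 512 + 32 + 2.
118^1 ≡ 118 (mod 610)
118^2 ≡ 118^2 = 13924 ≡ 504 (mod 610)
118^4 ≡ 504^2 = 254016 ≡ 256 (mod 610)
118^8 ≡ 256^2 = 65536 ≡ 266 (mod 610)
118^16 ≡ 266^2 = 70756 ≡ 606 (mod 610)
118^32 ≡ 606^2 = 367236 ≡ 16 (mod 610)
118^64 ≡ 16^2 = 256 (mod 610)
118^128 ≡ 256^2 = 65536 ≡ 266 (mod 610)
118^256 ≡ 266^2 = 70756 ≡ 606 (mod 610)
118^512 ≡ 606^2 = 367236 ≡ 16 (mod 610)
118^546 = 118^512 * 118^32 * 118^2 ≡ 16 * 16 * 504 (mod 610).
Accumulate the product:
16 * 16 = 256
256 * 504 = 129024 ≡ 314

314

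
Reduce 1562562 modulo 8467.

4634

1562562 = 184*8467 + 4634, so 1562562 ≡ 4634 (mod 8467).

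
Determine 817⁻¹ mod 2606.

Apply the Euclidean algorithm and back-substitute:
2606 = 3*817 + 155
817 = 5*155 + 42
155 = 3*42 + 29
42 = 1*29 + 13
29 = 2*13 + 3
13 = 4*3 + 1
3 = 3*1 + 0
gcd(817, 2606) = 1, so the inverse exists.
Bézout: 1 = −253*2606 + 807*817.
So 817⁻¹ ≡ 807 (mod 2606).

807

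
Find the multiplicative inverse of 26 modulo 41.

30

41 = 1·26 + 15
26 = 1·15 + 11
15 = 1·11 + 4
11 = 2·4 + 3
4 = 1·3 + 1
3 = 3·1 + 0
gcd(26, 41) = 1, so the inverse exists.
Back-substitute for 1:
1 = 1·4 − 1·3
  = −1·11 + 3·4
  = 3·15 − 4·11
  = −4·26 + 7·15
  = 7·41 − 11·26
So 26⁻¹ ≡ −11 ≡ 30 (mod 41).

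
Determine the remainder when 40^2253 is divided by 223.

Using repeated squaring:
40^1 ≡ 40 (mod 223)
40^2 ≡ 40^2 = 1600 ≡ 39 (mod 223)
40^4 ≡ 39^2 = 1521 ≡ 183 (mod 223)
40^8 ≡ 183^2 = 33489 ≡ 39 (mod 223)
40^16 ≡ 39^2 = 1521 ≡ 183 (mod 223)
40^32 ≡ 183^2 = 33489 ≡ 39 (mod 223)
40^64 ≡ 39^2 = 1521 ≡ 183 (mod 223)
40^128 ≡ 183^2 = 33489 ≡ 39 (mod 223)
40^256 ≡ 39^2 = 1521 ≡ 183 (mod 223)
40^512 ≡ 183^2 = 33489 ≡ 39 (mod 223)
40^1024 ≡ 39^2 = 1521 ≡ 183 (mod 223)
40^2048 ≡ 183^2 = 33489 ≡ 39 (mod 223)
40^2253 = 40^2048 × 40^128 × 40^64 × 40^8 × 40^4 × 40^1 ≡ 39 × 39 × 183 × 39 × 183 × 40 (mod 223).
Accumulate the product:
39 × 39 = 1521 ≡ 183
183 × 183 = 33489 ≡ 39
39 × 39 = 1521 ≡ 183
183 × 183 = 33489 ≡ 39
39 × 40 = 1560 ≡ 222

222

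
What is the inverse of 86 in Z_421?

Run the extended Euclidean algorithm:
421 = 4·86 + 77
86 = 1·77 + 9
77 = 8·9 + 5
9 = 1·5 + 4
5 = 1·4 + 1
4 = 4·1 + 0
gcd(86, 421) = 1, so the inverse exists.
Back-substitute for 1:
1 = 1·5 − 1·4
  = −1·9 + 2·5
  = 2·77 − 17·9
  = −17·86 + 19·77
  = 19·421 − 93·86
So 86⁻¹ ≡ −93 ≡ 328 (mod 421).

328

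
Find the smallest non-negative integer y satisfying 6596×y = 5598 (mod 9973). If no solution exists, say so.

gcd(6596, 9973) = 1, so a unique solution mod 9973 exists.
6596⁻¹ ≡ 4734 (mod 9973).
y ≡ 4734×5598 ≡ 2671 (mod 9973).

2671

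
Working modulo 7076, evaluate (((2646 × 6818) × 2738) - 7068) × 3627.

2646 × 6818 = 18040428 ≡ 3704 (mod 7076)
3704 × 2738 = 10141552 ≡ 1644 (mod 7076)
1644 - 7068 = -5424 ≡ 1652 (mod 7076)
1652 × 3627 = 5991804 ≡ 5508 (mod 7076)

5508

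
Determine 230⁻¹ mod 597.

122

597 = 2*230 + 137
230 = 1*137 + 93
137 = 1*93 + 44
93 = 2*44 + 5
44 = 8*5 + 4
5 = 1*4 + 1
4 = 4*1 + 0
gcd(230, 597) = 1, so the inverse exists.
Bézout: 1 = −47*597 + 122*230.
So 230⁻¹ ≡ 122 (mod 597).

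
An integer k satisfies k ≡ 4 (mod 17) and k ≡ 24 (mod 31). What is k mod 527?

17⁻¹ mod 31: 17*11 ≡ 1 (mod 31), so 17⁻¹ ≡ 11.
k = 4 + 17*((24 − 4)*11 mod 31) = 4 + 17*3 = 55.
Check: 55 mod 17 = 4, 55 mod 31 = 24. ✓

55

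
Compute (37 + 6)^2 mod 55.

34

37 + 6 = 43
(43)^2 ≡ 34 (mod 55)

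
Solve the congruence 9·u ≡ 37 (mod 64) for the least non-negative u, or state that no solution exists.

61

gcd(9, 64) = 1, so a unique solution mod 64 exists.
9⁻¹ ≡ 57 (mod 64).
u ≡ 57·37 ≡ 61 (mod 64).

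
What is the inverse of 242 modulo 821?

458

821 = 3·242 + 95
242 = 2·95 + 52
95 = 1·52 + 43
52 = 1·43 + 9
43 = 4·9 + 7
9 = 1·7 + 2
7 = 3·2 + 1
2 = 2·1 + 0
gcd(242, 821) = 1, so the inverse exists.
Bézout: 1 = 107·821 − 363·242.
So 242⁻¹ ≡ −363 ≡ 458 (mod 821).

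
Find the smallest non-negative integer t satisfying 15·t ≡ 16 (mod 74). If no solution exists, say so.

gcd(15, 74) = 1, so a unique solution mod 74 exists.
15⁻¹ ≡ 5 (mod 74).
t ≡ 5·16 ≡ 6 (mod 74).

6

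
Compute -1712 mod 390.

-1712 = -5×390 + 238, so -1712 ≡ 238 (mod 390).

238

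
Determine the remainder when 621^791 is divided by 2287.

By square-and-multiply:
791 in binary is 1100010111, i.e. 791 = 512 + 256 + 16 + 4 + 2 + 1.
621^1 ≡ 621 (mod 2287)
621^2 ≡ 621^2 = 385641 ≡ 1425 (mod 2287)
621^4 ≡ 1425^2 = 2030625 ≡ 2056 (mod 2287)
621^8 ≡ 2056^2 = 4227136 ≡ 760 (mod 2287)
621^16 ≡ 760^2 = 577600 ≡ 1276 (mod 2287)
621^32 ≡ 1276^2 = 1628176 ≡ 2119 (mod 2287)
621^64 ≡ 2119^2 = 4490161 ≡ 780 (mod 2287)
621^128 ≡ 780^2 = 608400 ≡ 58 (mod 2287)
621^256 ≡ 58^2 = 3364 ≡ 1077 (mod 2287)
621^512 ≡ 1077^2 = 1159929 ≡ 420 (mod 2287)
621^791 = 621^512 × 621^256 × 621^16 × 621^4 × 621^2 × 621^1 ≡ 420 × 1077 × 1276 × 2056 × 1425 × 621 (mod 2287).
Accumulate the product:
420 × 1077 = 452340 ≡ 1801
1801 × 1276 = 2298076 ≡ 1928
1928 × 2056 = 3963968 ≡ 597
597 × 1425 = 850725 ≡ 2248
2248 × 621 = 1396008 ≡ 938

938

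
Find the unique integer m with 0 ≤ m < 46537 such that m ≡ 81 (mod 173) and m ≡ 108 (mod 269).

173⁻¹ mod 269: 173×14 ≡ 1 (mod 269), so 173⁻¹ ≡ 14.
m = 81 + 173×((108 − 81)×14 mod 269) = 81 + 173×109 = 18938.

18938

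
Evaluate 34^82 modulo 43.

By square-and-multiply:
82 in binary is 1010010, i.e. 82 = 64 + 16 + 2.
34^1 ≡ 34 (mod 43)
34^2 ≡ 34^2 = 1156 ≡ 38 (mod 43)
34^4 ≡ 38^2 = 1444 ≡ 25 (mod 43)
34^8 ≡ 25^2 = 625 ≡ 23 (mod 43)
34^16 ≡ 23^2 = 529 ≡ 13 (mod 43)
34^32 ≡ 13^2 = 169 ≡ 40 (mod 43)
34^64 ≡ 40^2 = 1600 ≡ 9 (mod 43)
34^82 = 34^64 × 34^16 × 34^2 ≡ 9 × 13 × 38 (mod 43).
Accumulate the product:
9 × 13 = 117 ≡ 31
31 × 38 = 1178 ≡ 17

17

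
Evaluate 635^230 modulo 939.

652

635^1 ≡ 635 (mod 939)
635^2 ≡ 635^2 = 403225 ≡ 394 (mod 939)
635^4 ≡ 394^2 = 155236 ≡ 301 (mod 939)
635^8 ≡ 301^2 = 90601 ≡ 457 (mod 939)
635^16 ≡ 457^2 = 208849 ≡ 391 (mod 939)
635^32 ≡ 391^2 = 152881 ≡ 763 (mod 939)
635^64 ≡ 763^2 = 582169 ≡ 928 (mod 939)
635^128 ≡ 928^2 = 861184 ≡ 121 (mod 939)
635^230 = 635^128 × 635^64 × 635^32 × 635^4 × 635^2 ≡ 121 × 928 × 763 × 301 × 394 (mod 939).
Accumulate the product:
121 × 928 = 112288 ≡ 547
547 × 763 = 417361 ≡ 445
445 × 301 = 133945 ≡ 607
607 × 394 = 239158 ≡ 652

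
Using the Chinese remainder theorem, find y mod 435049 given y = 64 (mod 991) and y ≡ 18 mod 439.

253760

991⁻¹ mod 439: 991×338 ≡ 1 (mod 439), so 991⁻¹ ≡ 338.
y = 64 + 991×((18 − 64)×338 mod 439) = 64 + 991×256 = 253760.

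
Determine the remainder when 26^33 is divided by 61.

53

By square-and-multiply:
33 in binary is 100001, i.e. 33 = 32 + 1.
26^1 ≡ 26 (mod 61)
26^2 ≡ 26^2 = 676 ≡ 5 (mod 61)
26^4 ≡ 5^2 = 25 (mod 61)
26^8 ≡ 25^2 = 625 ≡ 15 (mod 61)
26^16 ≡ 15^2 = 225 ≡ 42 (mod 61)
26^32 ≡ 42^2 = 1764 ≡ 56 (mod 61)
26^33 = 26^32 · 26^1 ≡ 56 · 26 (mod 61).
56 · 26 = 1456 ≡ 53 (mod 61).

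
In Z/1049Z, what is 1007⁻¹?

1024

Apply the Euclidean algorithm and back-substitute:
1049 = 1·1007 + 42
1007 = 23·42 + 41
42 = 1·41 + 1
41 = 41·1 + 0
gcd(1007, 1049) = 1, so the inverse exists.
Bézout: 1 = 24·1049 − 25·1007.
So 1007⁻¹ ≡ −25 ≡ 1024 (mod 1049).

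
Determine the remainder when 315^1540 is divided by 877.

757

Using repeated squaring:
1540 in binary is 11000000100, i.e. 1540 = 1024 + 512 + 4.
315^1 ≡ 315 (mod 877)
315^2 ≡ 315^2 = 99225 ≡ 124 (mod 877)
315^4 ≡ 124^2 = 15376 ≡ 467 (mod 877)
315^8 ≡ 467^2 = 218089 ≡ 593 (mod 877)
315^16 ≡ 593^2 = 351649 ≡ 849 (mod 877)
315^32 ≡ 849^2 = 720801 ≡ 784 (mod 877)
315^64 ≡ 784^2 = 614656 ≡ 756 (mod 877)
315^128 ≡ 756^2 = 571536 ≡ 609 (mod 877)
315^256 ≡ 609^2 = 370881 ≡ 787 (mod 877)
315^512 ≡ 787^2 = 619369 ≡ 207 (mod 877)
315^1024 ≡ 207^2 = 42849 ≡ 753 (mod 877)
315^1540 = 315^1024 · 315^512 · 315^4 ≡ 753 · 207 · 467 (mod 877).
Accumulate the product:
753 · 207 = 155871 ≡ 642
642 · 467 = 299814 ≡ 757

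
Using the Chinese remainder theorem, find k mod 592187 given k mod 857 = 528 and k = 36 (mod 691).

326188

857⁻¹ mod 691: 857×179 ≡ 1 (mod 691), so 857⁻¹ ≡ 179.
k = 528 + 857×((36 − 528)×179 mod 691) = 528 + 857×380 = 326188.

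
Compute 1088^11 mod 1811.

1732

By square-and-multiply:
11 in binary is 1011, i.e. 11 = 8 + 2 + 1.
1088^1 ≡ 1088 (mod 1811)
1088^2 ≡ 1088^2 = 1183744 ≡ 1161 (mod 1811)
1088^4 ≡ 1161^2 = 1347921 ≡ 537 (mod 1811)
1088^8 ≡ 537^2 = 288369 ≡ 420 (mod 1811)
1088^11 = 1088^8 × 1088^2 × 1088^1 ≡ 420 × 1161 × 1088 (mod 1811).
Accumulate the product:
420 × 1161 = 487620 ≡ 461
461 × 1088 = 501568 ≡ 1732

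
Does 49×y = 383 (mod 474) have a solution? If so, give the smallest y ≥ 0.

gcd(49, 474) = 1, so a unique solution mod 474 exists.
49⁻¹ ≡ 445 (mod 474).
y ≡ 445×383 ≡ 269 (mod 474).

269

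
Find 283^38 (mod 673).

By square-and-multiply:
283^1 ≡ 283 (mod 673)
283^2 ≡ 283^2 = 80089 ≡ 2 (mod 673)
283^4 ≡ 2^2 = 4 (mod 673)
283^8 ≡ 4^2 = 16 (mod 673)
283^16 ≡ 16^2 = 256 (mod 673)
283^32 ≡ 256^2 = 65536 ≡ 255 (mod 673)
283^38 = 283^32 × 283^4 × 283^2 ≡ 255 × 4 × 2 (mod 673).
Accumulate the product:
255 × 4 = 1020 ≡ 347
347 × 2 = 694 ≡ 21

21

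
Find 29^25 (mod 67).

Using repeated squaring:
25 in binary is 11001, i.e. 25 = 16 + 8 + 1.
29^1 ≡ 29 (mod 67)
29^2 ≡ 29^2 = 841 ≡ 37 (mod 67)
29^4 ≡ 37^2 = 1369 ≡ 29 (mod 67)
29^8 ≡ 29^2 = 841 ≡ 37 (mod 67)
29^16 ≡ 37^2 = 1369 ≡ 29 (mod 67)
29^25 = 29^16 × 29^8 × 29^1 ≡ 29 × 37 × 29 (mod 67).
Accumulate the product:
29 × 37 = 1073 ≡ 1
1 × 29 = 29

29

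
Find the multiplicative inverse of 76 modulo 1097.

332

Run the extended Euclidean algorithm:
1097 = 14×76 + 33
76 = 2×33 + 10
33 = 3×10 + 3
10 = 3×3 + 1
3 = 3×1 + 0
gcd(76, 1097) = 1, so the inverse exists.
Back-substitute for 1:
1 = 1×10 − 3×3
  = −3×33 + 10×10
  = 10×76 − 23×33
  = −23×1097 + 332×76
So 76⁻¹ ≡ 332 (mod 1097).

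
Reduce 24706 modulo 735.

451

24706 = 33×735 + 451, so 24706 ≡ 451 (mod 735).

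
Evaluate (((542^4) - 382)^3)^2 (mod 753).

(542)^4 ≡ 553 (mod 753)
553 - 382 = 171
(171)^3 ≡ 291 (mod 753)
(291)^2 ≡ 345 (mod 753)

345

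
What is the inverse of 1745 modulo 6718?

Run the extended Euclidean algorithm:
6718 = 3*1745 + 1483
1745 = 1*1483 + 262
1483 = 5*262 + 173
262 = 1*173 + 89
173 = 1*89 + 84
89 = 1*84 + 5
84 = 16*5 + 4
5 = 1*4 + 1
4 = 4*1 + 0
gcd(1745, 6718) = 1, so the inverse exists.
Back-substitute for 1:
1 = 1*5 − 1*4
  = −1*84 + 17*5
  = 17*89 − 18*84
  = −18*173 + 35*89
  = 35*262 − 53*173
  = −53*1483 + 300*262
  = 300*1745 − 353*1483
  = −353*6718 + 1359*1745
So 1745⁻¹ ≡ 1359 (mod 6718).

1359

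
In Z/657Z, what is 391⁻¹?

205

Run the extended Euclidean algorithm:
657 = 1*391 + 266
391 = 1*266 + 125
266 = 2*125 + 16
125 = 7*16 + 13
16 = 1*13 + 3
13 = 4*3 + 1
3 = 3*1 + 0
gcd(391, 657) = 1, so the inverse exists.
Bézout: 1 = −122*657 + 205*391.
So 391⁻¹ ≡ 205 (mod 657).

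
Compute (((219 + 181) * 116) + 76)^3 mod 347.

109

219 + 181 = 400 ≡ 53 (mod 347)
53 * 116 = 6148 ≡ 249 (mod 347)
249 + 76 = 325
(325)^3 ≡ 109 (mod 347)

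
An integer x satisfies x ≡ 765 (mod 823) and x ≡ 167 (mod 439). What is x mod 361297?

823⁻¹ mod 439: 823*431 ≡ 1 (mod 439), so 823⁻¹ ≡ 431.
x = 765 + 823*((167 − 765)*431 mod 439) = 765 + 823*394 = 325027.
Check: 325027 mod 823 = 765, 325027 mod 439 = 167. ✓

325027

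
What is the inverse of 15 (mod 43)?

43 = 2*15 + 13
15 = 1*13 + 2
13 = 6*2 + 1
2 = 2*1 + 0
gcd(15, 43) = 1, so the inverse exists.
Bézout: 1 = 7*43 − 20*15.
So 15⁻¹ ≡ −20 ≡ 23 (mod 43).

23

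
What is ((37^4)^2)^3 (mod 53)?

47

(37)^4 ≡ 28 (mod 53)
(28)^2 ≡ 42 (mod 53)
(42)^3 ≡ 47 (mod 53)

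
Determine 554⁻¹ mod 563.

Apply the Euclidean algorithm and back-substitute:
563 = 1×554 + 9
554 = 61×9 + 5
9 = 1×5 + 4
5 = 1×4 + 1
4 = 4×1 + 0
gcd(554, 563) = 1, so the inverse exists.
Bézout: 1 = −123×563 + 125×554.
So 554⁻¹ ≡ 125 (mod 563).

125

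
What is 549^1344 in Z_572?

1

1344 in binary is 10101000000, i.e. 1344 = 1024 + 256 + 64.
549^1 ≡ 549 (mod 572)
549^2 ≡ 549^2 = 301401 ≡ 529 (mod 572)
549^4 ≡ 529^2 = 279841 ≡ 133 (mod 572)
549^8 ≡ 133^2 = 17689 ≡ 529 (mod 572)
549^16 ≡ 529^2 = 279841 ≡ 133 (mod 572)
549^32 ≡ 133^2 = 17689 ≡ 529 (mod 572)
549^64 ≡ 529^2 = 279841 ≡ 133 (mod 572)
549^128 ≡ 133^2 = 17689 ≡ 529 (mod 572)
549^256 ≡ 529^2 = 279841 ≡ 133 (mod 572)
549^512 ≡ 133^2 = 17689 ≡ 529 (mod 572)
549^1024 ≡ 529^2 = 279841 ≡ 133 (mod 572)
549^1344 = 549^1024 · 549^256 · 549^64 ≡ 133 · 133 · 133 (mod 572).
Accumulate the product:
133 · 133 = 17689 ≡ 529
529 · 133 = 70357 ≡ 1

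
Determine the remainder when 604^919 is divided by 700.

44

604^1 ≡ 604 (mod 700)
604^2 ≡ 604^2 = 364816 ≡ 116 (mod 700)
604^4 ≡ 116^2 = 13456 ≡ 156 (mod 700)
604^8 ≡ 156^2 = 24336 ≡ 536 (mod 700)
604^16 ≡ 536^2 = 287296 ≡ 296 (mod 700)
604^32 ≡ 296^2 = 87616 ≡ 116 (mod 700)
604^64 ≡ 116^2 = 13456 ≡ 156 (mod 700)
604^128 ≡ 156^2 = 24336 ≡ 536 (mod 700)
604^256 ≡ 536^2 = 287296 ≡ 296 (mod 700)
604^512 ≡ 296^2 = 87616 ≡ 116 (mod 700)
604^919 = 604^512 * 604^256 * 604^128 * 604^16 * 604^4 * 604^2 * 604^1 ≡ 116 * 296 * 536 * 296 * 156 * 116 * 604 (mod 700).
Accumulate the product:
116 * 296 = 34336 ≡ 36
36 * 536 = 19296 ≡ 396
396 * 296 = 117216 ≡ 316
316 * 156 = 49296 ≡ 296
296 * 116 = 34336 ≡ 36
36 * 604 = 21744 ≡ 44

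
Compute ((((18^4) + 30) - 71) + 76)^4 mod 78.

(18)^4 ≡ 66 (mod 78)
66 + 30 = 96 ≡ 18 (mod 78)
18 - 71 = -53 ≡ 25 (mod 78)
25 + 76 = 101 ≡ 23 (mod 78)
(23)^4 ≡ 55 (mod 78)

55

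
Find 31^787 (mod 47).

41

31^1 ≡ 31 (mod 47)
31^2 ≡ 31^2 = 961 ≡ 21 (mod 47)
31^4 ≡ 21^2 = 441 ≡ 18 (mod 47)
31^8 ≡ 18^2 = 324 ≡ 42 (mod 47)
31^16 ≡ 42^2 = 1764 ≡ 25 (mod 47)
31^32 ≡ 25^2 = 625 ≡ 14 (mod 47)
31^64 ≡ 14^2 = 196 ≡ 8 (mod 47)
31^128 ≡ 8^2 = 64 ≡ 17 (mod 47)
31^256 ≡ 17^2 = 289 ≡ 7 (mod 47)
31^512 ≡ 7^2 = 49 ≡ 2 (mod 47)
31^787 = 31^512 × 31^256 × 31^16 × 31^2 × 31^1 ≡ 2 × 7 × 25 × 21 × 31 (mod 47).
Accumulate the product:
2 × 7 = 14
14 × 25 = 350 ≡ 21
21 × 21 = 441 ≡ 18
18 × 31 = 558 ≡ 41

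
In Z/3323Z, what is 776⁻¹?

2625

Run the extended Euclidean algorithm:
3323 = 4·776 + 219
776 = 3·219 + 119
219 = 1·119 + 100
119 = 1·100 + 19
100 = 5·19 + 5
19 = 3·5 + 4
5 = 1·4 + 1
4 = 4·1 + 0
gcd(776, 3323) = 1, so the inverse exists.
Bézout: 1 = 163·3323 − 698·776.
So 776⁻¹ ≡ −698 ≡ 2625 (mod 3323).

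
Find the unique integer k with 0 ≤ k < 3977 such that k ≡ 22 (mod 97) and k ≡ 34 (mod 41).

895

97⁻¹ mod 41: 97×11 ≡ 1 (mod 41), so 97⁻¹ ≡ 11.
k = 22 + 97×((34 − 22)×11 mod 41) = 22 + 97×9 = 895.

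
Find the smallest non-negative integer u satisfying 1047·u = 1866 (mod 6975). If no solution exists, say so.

gcd(1047, 6975) = 3, and 3 | 1866, so solutions exist.
Divide through by 3: 349·u ≡ 622 mod 2325.
349⁻¹ ≡ 1399 (mod 2325).
u ≡ 1399·622 ≡ 628 (mod 2325).
The smallest non-negative solution is u = 628.

628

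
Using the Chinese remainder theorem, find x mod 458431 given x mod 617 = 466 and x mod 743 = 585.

617⁻¹ mod 743: 617×171 ≡ 1 (mod 743), so 617⁻¹ ≡ 171.
x = 466 + 617×((585 − 466)×171 mod 743) = 466 + 617×288 = 178162.
Check: 178162 mod 617 = 466, 178162 mod 743 = 585. ✓

178162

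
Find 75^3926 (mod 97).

Compute successive squares:
75^1 ≡ 75 (mod 97)
75^2 ≡ 75^2 = 5625 ≡ 96 (mod 97)
75^4 ≡ 96^2 = 9216 ≡ 1 (mod 97)
75^8 ≡ 1^2 = 1 (mod 97)
75^16 ≡ 1^2 = 1 (mod 97)
75^32 ≡ 1^2 = 1 (mod 97)
75^64 ≡ 1^2 = 1 (mod 97)
75^128 ≡ 1^2 = 1 (mod 97)
75^256 ≡ 1^2 = 1 (mod 97)
75^512 ≡ 1^2 = 1 (mod 97)
75^1024 ≡ 1^2 = 1 (mod 97)
75^2048 ≡ 1^2 = 1 (mod 97)
75^3926 = 75^2048 × 75^1024 × 75^512 × 75^256 × 75^64 × 75^16 × 75^4 × 75^2 ≡ 1 × 1 × 1 × 1 × 1 × 1 × 1 × 96 (mod 97).
Accumulate the product:
1 × 1 = 1
1 × 1 = 1
1 × 1 = 1
1 × 1 = 1
1 × 1 = 1
1 × 1 = 1
1 × 96 = 96

96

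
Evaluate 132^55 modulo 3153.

2283

Using repeated squaring:
55 in binary is 110111, i.e. 55 = 32 + 16 + 4 + 2 + 1.
132^1 ≡ 132 (mod 3153)
132^2 ≡ 132^2 = 17424 ≡ 1659 (mod 3153)
132^4 ≡ 1659^2 = 2752281 ≡ 2865 (mod 3153)
132^8 ≡ 2865^2 = 8208225 ≡ 966 (mod 3153)
132^16 ≡ 966^2 = 933156 ≡ 3021 (mod 3153)
132^32 ≡ 3021^2 = 9126441 ≡ 1659 (mod 3153)
132^55 = 132^32 * 132^16 * 132^4 * 132^2 * 132^1 ≡ 1659 * 3021 * 2865 * 1659 * 132 (mod 3153).
Accumulate the product:
1659 * 3021 = 5011839 ≡ 1722
1722 * 2865 = 4933530 ≡ 2238
2238 * 1659 = 3712842 ≡ 1761
1761 * 132 = 232452 ≡ 2283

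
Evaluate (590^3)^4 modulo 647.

(590)^3 ≡ 496 (mod 647)
(496)^4 ≡ 397 (mod 647)

397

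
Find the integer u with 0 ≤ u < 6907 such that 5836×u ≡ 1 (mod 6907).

3992

By the extended Euclidean algorithm:
6907 = 1*5836 + 1071
5836 = 5*1071 + 481
1071 = 2*481 + 109
481 = 4*109 + 45
109 = 2*45 + 19
45 = 2*19 + 7
19 = 2*7 + 5
7 = 1*5 + 2
5 = 2*2 + 1
2 = 2*1 + 0
gcd(5836, 6907) = 1, so the inverse exists.
Bézout: 1 = 2463*6907 − 2915*5836.
So 5836⁻¹ ≡ −2915 ≡ 3992 (mod 6907).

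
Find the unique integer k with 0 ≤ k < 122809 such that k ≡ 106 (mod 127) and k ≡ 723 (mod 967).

10393

127⁻¹ mod 967: 127*533 ≡ 1 (mod 967), so 127⁻¹ ≡ 533.
k = 106 + 127*((723 − 106)*533 mod 967) = 106 + 127*81 = 10393.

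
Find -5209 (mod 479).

60

-5209 = -11*479 + 60, so -5209 ≡ 60 (mod 479).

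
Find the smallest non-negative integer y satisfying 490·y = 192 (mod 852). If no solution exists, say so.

gcd(490, 852) = 2, and 2 | 192, so solutions exist.
Divide through by 2: 245·y ≡ 96 mod 426.
245⁻¹ ≡ 233 (mod 426).
y ≡ 233·96 ≡ 216 (mod 426).
The smallest non-negative solution is y = 216.

216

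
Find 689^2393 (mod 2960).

1969

Using repeated squaring:
689^1 ≡ 689 (mod 2960)
689^2 ≡ 689^2 = 474721 ≡ 1121 (mod 2960)
689^4 ≡ 1121^2 = 1256641 ≡ 1601 (mod 2960)
689^8 ≡ 1601^2 = 2563201 ≡ 2801 (mod 2960)
689^16 ≡ 2801^2 = 7845601 ≡ 1601 (mod 2960)
689^32 ≡ 1601^2 = 2563201 ≡ 2801 (mod 2960)
689^64 ≡ 2801^2 = 7845601 ≡ 1601 (mod 2960)
689^128 ≡ 1601^2 = 2563201 ≡ 2801 (mod 2960)
689^256 ≡ 2801^2 = 7845601 ≡ 1601 (mod 2960)
689^512 ≡ 1601^2 = 2563201 ≡ 2801 (mod 2960)
689^1024 ≡ 2801^2 = 7845601 ≡ 1601 (mod 2960)
689^2048 ≡ 1601^2 = 2563201 ≡ 2801 (mod 2960)
689^2393 = 689^2048 × 689^256 × 689^64 × 689^16 × 689^8 × 689^1 ≡ 2801 × 1601 × 1601 × 1601 × 2801 × 689 (mod 2960).
Accumulate the product:
2801 × 1601 = 4484401 ≡ 1
1 × 1601 = 1601
1601 × 1601 = 2563201 ≡ 2801
2801 × 2801 = 7845601 ≡ 1601
1601 × 689 = 1103089 ≡ 1969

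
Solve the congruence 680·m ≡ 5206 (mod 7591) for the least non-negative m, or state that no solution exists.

1057

gcd(680, 7591) = 1, so a unique solution mod 7591 exists.
680⁻¹ ≡ 547 (mod 7591).
m ≡ 547·5206 ≡ 1057 (mod 7591).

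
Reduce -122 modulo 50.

-122 = -3*50 + 28, so -122 ≡ 28 (mod 50).

28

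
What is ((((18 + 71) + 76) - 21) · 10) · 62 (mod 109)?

9

18 + 71 = 89
89 + 76 = 165 ≡ 56 (mod 109)
56 - 21 = 35
35 · 10 = 350 ≡ 23 (mod 109)
23 · 62 = 1426 ≡ 9 (mod 109)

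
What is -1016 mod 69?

-1016 = -15·69 + 19, so -1016 ≡ 19 (mod 69).

19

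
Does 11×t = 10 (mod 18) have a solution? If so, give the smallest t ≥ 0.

gcd(11, 18) = 1, so a unique solution mod 18 exists.
11⁻¹ ≡ 5 (mod 18).
t ≡ 5×10 ≡ 14 (mod 18).

14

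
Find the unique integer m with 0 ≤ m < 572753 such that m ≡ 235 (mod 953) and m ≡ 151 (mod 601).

953⁻¹ mod 601: 953×531 ≡ 1 (mod 601), so 953⁻¹ ≡ 531.
m = 235 + 953×((151 − 235)×531 mod 601) = 235 + 953×471 = 449098.

449098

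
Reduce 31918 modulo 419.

31918 = 76·419 + 74, so 31918 ≡ 74 (mod 419).

74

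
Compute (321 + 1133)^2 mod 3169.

321 + 1133 = 1454
(1454)^2 ≡ 393 (mod 3169)

393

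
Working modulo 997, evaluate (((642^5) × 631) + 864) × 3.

(642)^5 ≡ 318 (mod 997)
318 × 631 = 200658 ≡ 261 (mod 997)
261 + 864 = 1125 ≡ 128 (mod 997)
128 × 3 = 384

384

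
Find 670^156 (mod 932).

568

By square-and-multiply:
156 in binary is 10011100, i.e. 156 = 128 + 16 + 8 + 4.
670^1 ≡ 670 (mod 932)
670^2 ≡ 670^2 = 448900 ≡ 608 (mod 932)
670^4 ≡ 608^2 = 369664 ≡ 592 (mod 932)
670^8 ≡ 592^2 = 350464 ≡ 32 (mod 932)
670^16 ≡ 32^2 = 1024 ≡ 92 (mod 932)
670^32 ≡ 92^2 = 8464 ≡ 76 (mod 932)
670^64 ≡ 76^2 = 5776 ≡ 184 (mod 932)
670^128 ≡ 184^2 = 33856 ≡ 304 (mod 932)
670^156 = 670^128 × 670^16 × 670^8 × 670^4 ≡ 304 × 92 × 32 × 592 (mod 932).
Accumulate the product:
304 × 92 = 27968 ≡ 8
8 × 32 = 256
256 × 592 = 151552 ≡ 568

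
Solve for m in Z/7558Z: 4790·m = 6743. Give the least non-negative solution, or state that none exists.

gcd(4790, 7558) = 2, and 2 does not divide 6743.
So the congruence has no solution.

no solution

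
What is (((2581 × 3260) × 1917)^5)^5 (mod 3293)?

1335

2581 × 3260 = 8414060 ≡ 445 (mod 3293)
445 × 1917 = 853065 ≡ 178 (mod 3293)
(178)^5 ≡ 2581 (mod 3293)
(2581)^5 ≡ 1335 (mod 3293)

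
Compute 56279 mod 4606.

1007

56279 = 12*4606 + 1007, so 56279 ≡ 1007 (mod 4606).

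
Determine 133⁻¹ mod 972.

972 = 7×133 + 41
133 = 3×41 + 10
41 = 4×10 + 1
10 = 10×1 + 0
gcd(133, 972) = 1, so the inverse exists.
Bézout: 1 = 13×972 − 95×133.
So 133⁻¹ ≡ −95 ≡ 877 (mod 972).

877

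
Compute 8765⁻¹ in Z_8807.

Run the extended Euclidean algorithm:
8807 = 1×8765 + 42
8765 = 208×42 + 29
42 = 1×29 + 13
29 = 2×13 + 3
13 = 4×3 + 1
3 = 3×1 + 0
gcd(8765, 8807) = 1, so the inverse exists.
Bézout: 1 = 2713×8807 − 2726×8765.
So 8765⁻¹ ≡ −2726 ≡ 6081 (mod 8807).

6081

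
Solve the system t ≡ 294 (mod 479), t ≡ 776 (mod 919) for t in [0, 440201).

479⁻¹ mod 919: 479×165 ≡ 1 (mod 919), so 479⁻¹ ≡ 165.
t = 294 + 479×((776 − 294)×165 mod 919) = 294 + 479×496 = 237878.

237878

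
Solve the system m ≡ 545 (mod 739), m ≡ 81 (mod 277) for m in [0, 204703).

739⁻¹ mod 277: 739×3 ≡ 1 (mod 277), so 739⁻¹ ≡ 3.
m = 545 + 739×((81 − 545)×3 mod 277) = 545 + 739×270 = 200075.
Check: 200075 mod 739 = 545, 200075 mod 277 = 81. ✓

200075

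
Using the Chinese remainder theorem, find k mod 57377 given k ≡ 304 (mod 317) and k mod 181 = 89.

317⁻¹ mod 181: 317×4 ≡ 1 (mod 181), so 317⁻¹ ≡ 4.
k = 304 + 317×((89 − 304)×4 mod 181) = 304 + 317×45 = 14569.

14569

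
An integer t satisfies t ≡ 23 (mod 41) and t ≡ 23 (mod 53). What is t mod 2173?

23

41⁻¹ mod 53: 41×22 ≡ 1 (mod 53), so 41⁻¹ ≡ 22.
t = 23 + 41×((23 − 23)×22 mod 53) = 23 + 41×0 = 23.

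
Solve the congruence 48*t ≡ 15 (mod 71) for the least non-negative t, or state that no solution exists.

gcd(48, 71) = 1, so a unique solution mod 71 exists.
48⁻¹ ≡ 37 (mod 71).
t ≡ 37*15 ≡ 58 (mod 71).

58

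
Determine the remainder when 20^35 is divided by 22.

12

20^1 ≡ 20 (mod 22)
20^2 ≡ 20^2 = 400 ≡ 4 (mod 22)
20^4 ≡ 4^2 = 16 (mod 22)
20^8 ≡ 16^2 = 256 ≡ 14 (mod 22)
20^16 ≡ 14^2 = 196 ≡ 20 (mod 22)
20^32 ≡ 20^2 = 400 ≡ 4 (mod 22)
20^35 = 20^32 × 20^2 × 20^1 ≡ 4 × 4 × 20 (mod 22).
Accumulate the product:
4 × 4 = 16
16 × 20 = 320 ≡ 12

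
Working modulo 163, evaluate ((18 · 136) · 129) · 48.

157

18 · 136 = 2448 ≡ 3 (mod 163)
3 · 129 = 387 ≡ 61 (mod 163)
61 · 48 = 2928 ≡ 157 (mod 163)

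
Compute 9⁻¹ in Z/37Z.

37 = 4·9 + 1
9 = 9·1 + 0
gcd(9, 37) = 1, so the inverse exists.
Back-substitute for 1:
1 = 1·37 − 4·9
So 9⁻¹ ≡ −4 ≡ 33 (mod 37).

33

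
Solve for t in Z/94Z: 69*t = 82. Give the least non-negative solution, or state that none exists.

gcd(69, 94) = 1, so a unique solution mod 94 exists.
69⁻¹ ≡ 15 (mod 94).
t ≡ 15*82 ≡ 8 (mod 94).

8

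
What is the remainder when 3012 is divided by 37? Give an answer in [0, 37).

3012 = 81·37 + 15, so 3012 ≡ 15 (mod 37).

15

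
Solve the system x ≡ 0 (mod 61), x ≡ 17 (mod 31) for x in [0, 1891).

61⁻¹ mod 31: 61*30 ≡ 1 (mod 31), so 61⁻¹ ≡ 30.
x = 0 + 61*((17 − 0)*30 mod 31) = 0 + 61*14 = 854.
Check: 854 mod 61 = 0, 854 mod 31 = 17. ✓

854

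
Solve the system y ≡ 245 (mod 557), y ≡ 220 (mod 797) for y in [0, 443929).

557⁻¹ mod 797: 557·176 ≡ 1 (mod 797), so 557⁻¹ ≡ 176.
y = 245 + 557·((220 − 245)·176 mod 797) = 245 + 557·382 = 213019.

213019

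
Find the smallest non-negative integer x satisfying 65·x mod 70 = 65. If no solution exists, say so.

1

gcd(65, 70) = 5, and 5 | 65, so solutions exist.
Divide through by 5: 13·x ≡ 13 mod 14.
13⁻¹ ≡ 13 (mod 14).
x ≡ 13·13 ≡ 1 (mod 14).
The smallest non-negative solution is x = 1.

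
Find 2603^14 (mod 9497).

Compute successive squares:
14 in binary is 1110, i.e. 14 = 8 + 4 + 2.
2603^1 ≡ 2603 (mod 9497)
2603^2 ≡ 2603^2 = 6775609 ≡ 4248 (mod 9497)
2603^4 ≡ 4248^2 = 18045504 ≡ 1204 (mod 9497)
2603^8 ≡ 1204^2 = 1449616 ≡ 6072 (mod 9497)
2603^14 = 2603^8 × 2603^4 × 2603^2 ≡ 6072 × 1204 × 4248 (mod 9497).
Accumulate the product:
6072 × 1204 = 7310688 ≡ 7495
7495 × 4248 = 31838760 ≡ 4816

4816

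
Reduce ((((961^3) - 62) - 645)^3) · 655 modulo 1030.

240

(961)^3 ≡ 61 (mod 1030)
61 - 62 = -1 ≡ 1029 (mod 1030)
1029 - 645 = 384
(384)^3 ≡ 914 (mod 1030)
914 · 655 = 598670 ≡ 240 (mod 1030)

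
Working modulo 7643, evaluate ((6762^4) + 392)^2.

(6762)^4 ≡ 6263 (mod 7643)
6263 + 392 = 6655
(6655)^2 ≡ 5483 (mod 7643)

5483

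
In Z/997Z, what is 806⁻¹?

Run the extended Euclidean algorithm:
997 = 1*806 + 191
806 = 4*191 + 42
191 = 4*42 + 23
42 = 1*23 + 19
23 = 1*19 + 4
19 = 4*4 + 3
4 = 1*3 + 1
3 = 3*1 + 0
gcd(806, 997) = 1, so the inverse exists.
Back-substitute for 1:
1 = 1*4 − 1*3
  = −1*19 + 5*4
  = 5*23 − 6*19
  = −6*42 + 11*23
  = 11*191 − 50*42
  = −50*806 + 211*191
  = 211*997 − 261*806
So 806⁻¹ ≡ −261 ≡ 736 (mod 997).

736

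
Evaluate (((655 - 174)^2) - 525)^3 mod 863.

655 - 174 = 481
(481)^2 ≡ 77 (mod 863)
77 - 525 = -448 ≡ 415 (mod 863)
(415)^3 ≡ 578 (mod 863)

578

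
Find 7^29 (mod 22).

Compute successive squares:
29 in binary is 11101, i.e. 29 = 16 + 8 + 4 + 1.
7^1 ≡ 7 (mod 22)
7^2 ≡ 7^2 = 49 ≡ 5 (mod 22)
7^4 ≡ 5^2 = 25 ≡ 3 (mod 22)
7^8 ≡ 3^2 = 9 (mod 22)
7^16 ≡ 9^2 = 81 ≡ 15 (mod 22)
7^29 = 7^16 × 7^8 × 7^4 × 7^1 ≡ 15 × 9 × 3 × 7 (mod 22).
Accumulate the product:
15 × 9 = 135 ≡ 3
3 × 3 = 9
9 × 7 = 63 ≡ 19

19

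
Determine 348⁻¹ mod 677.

107

677 = 1·348 + 329
348 = 1·329 + 19
329 = 17·19 + 6
19 = 3·6 + 1
6 = 6·1 + 0
gcd(348, 677) = 1, so the inverse exists.
Bézout: 1 = −55·677 + 107·348.
So 348⁻¹ ≡ 107 (mod 677).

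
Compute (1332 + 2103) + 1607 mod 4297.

745

1332 + 2103 = 3435
3435 + 1607 = 5042 ≡ 745 (mod 4297)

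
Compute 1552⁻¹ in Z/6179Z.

5753

Apply the Euclidean algorithm and back-substitute:
6179 = 3·1552 + 1523
1552 = 1·1523 + 29
1523 = 52·29 + 15
29 = 1·15 + 14
15 = 1·14 + 1
14 = 14·1 + 0
gcd(1552, 6179) = 1, so the inverse exists.
Back-substitute for 1:
1 = 1·15 − 1·14
  = −1·29 + 2·15
  = 2·1523 − 105·29
  = −105·1552 + 107·1523
  = 107·6179 − 426·1552
So 1552⁻¹ ≡ −426 ≡ 5753 (mod 6179).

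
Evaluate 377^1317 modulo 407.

Compute successive squares:
377^1 ≡ 377 (mod 407)
377^2 ≡ 377^2 = 142129 ≡ 86 (mod 407)
377^4 ≡ 86^2 = 7396 ≡ 70 (mod 407)
377^8 ≡ 70^2 = 4900 ≡ 16 (mod 407)
377^16 ≡ 16^2 = 256 (mod 407)
377^32 ≡ 256^2 = 65536 ≡ 9 (mod 407)
377^64 ≡ 9^2 = 81 (mod 407)
377^128 ≡ 81^2 = 6561 ≡ 49 (mod 407)
377^256 ≡ 49^2 = 2401 ≡ 366 (mod 407)
377^512 ≡ 366^2 = 133956 ≡ 53 (mod 407)
377^1024 ≡ 53^2 = 2809 ≡ 367 (mod 407)
377^1317 = 377^1024 × 377^256 × 377^32 × 377^4 × 377^1 ≡ 367 × 366 × 9 × 70 × 377 (mod 407).
Accumulate the product:
367 × 366 = 134322 ≡ 12
12 × 9 = 108
108 × 70 = 7560 ≡ 234
234 × 377 = 88218 ≡ 306

306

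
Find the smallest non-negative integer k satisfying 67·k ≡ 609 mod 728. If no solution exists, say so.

259

gcd(67, 728) = 1, so a unique solution mod 728 exists.
67⁻¹ ≡ 163 (mod 728).
k ≡ 163·609 ≡ 259 (mod 728).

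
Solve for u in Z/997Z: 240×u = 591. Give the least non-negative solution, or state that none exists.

gcd(240, 997) = 1, so a unique solution mod 997 exists.
240⁻¹ ≡ 943 (mod 997).
u ≡ 943×591 ≡ 987 (mod 997).

987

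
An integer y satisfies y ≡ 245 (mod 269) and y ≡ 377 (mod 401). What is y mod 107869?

107845

269⁻¹ mod 401: 269*161 ≡ 1 (mod 401), so 269⁻¹ ≡ 161.
y = 245 + 269*((377 − 245)*161 mod 401) = 245 + 269*400 = 107845.
Check: 107845 mod 269 = 245, 107845 mod 401 = 377. ✓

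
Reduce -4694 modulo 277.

-4694 = -17*277 + 15, so -4694 ≡ 15 (mod 277).

15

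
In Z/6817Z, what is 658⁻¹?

By the extended Euclidean algorithm:
6817 = 10·658 + 237
658 = 2·237 + 184
237 = 1·184 + 53
184 = 3·53 + 25
53 = 2·25 + 3
25 = 8·3 + 1
3 = 3·1 + 0
gcd(658, 6817) = 1, so the inverse exists.
Bézout: 1 = −211·6817 + 2186·658.
So 658⁻¹ ≡ 2186 (mod 6817).

2186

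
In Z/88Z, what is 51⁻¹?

19

Run the extended Euclidean algorithm:
88 = 1·51 + 37
51 = 1·37 + 14
37 = 2·14 + 9
14 = 1·9 + 5
9 = 1·5 + 4
5 = 1·4 + 1
4 = 4·1 + 0
gcd(51, 88) = 1, so the inverse exists.
Back-substitute for 1:
1 = 1·5 − 1·4
  = −1·9 + 2·5
  = 2·14 − 3·9
  = −3·37 + 8·14
  = 8·51 − 11·37
  = −11·88 + 19·51
So 51⁻¹ ≡ 19 (mod 88).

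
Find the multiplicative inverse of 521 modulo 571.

354

Apply the Euclidean algorithm and back-substitute:
571 = 1*521 + 50
521 = 10*50 + 21
50 = 2*21 + 8
21 = 2*8 + 5
8 = 1*5 + 3
5 = 1*3 + 2
3 = 1*2 + 1
2 = 2*1 + 0
gcd(521, 571) = 1, so the inverse exists.
Back-substitute for 1:
1 = 1*3 − 1*2
  = −1*5 + 2*3
  = 2*8 − 3*5
  = −3*21 + 8*8
  = 8*50 − 19*21
  = −19*521 + 198*50
  = 198*571 − 217*521
So 521⁻¹ ≡ −217 ≡ 354 (mod 571).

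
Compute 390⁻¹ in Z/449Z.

312

Run the extended Euclidean algorithm:
449 = 1·390 + 59
390 = 6·59 + 36
59 = 1·36 + 23
36 = 1·23 + 13
23 = 1·13 + 10
13 = 1·10 + 3
10 = 3·3 + 1
3 = 3·1 + 0
gcd(390, 449) = 1, so the inverse exists.
Bézout: 1 = 119·449 − 137·390.
So 390⁻¹ ≡ −137 ≡ 312 (mod 449).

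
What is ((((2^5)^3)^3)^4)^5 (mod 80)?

16

(2)^5 ≡ 32 (mod 80)
(32)^3 ≡ 48 (mod 80)
(48)^3 ≡ 32 (mod 80)
(32)^4 ≡ 16 (mod 80)
(16)^5 ≡ 16 (mod 80)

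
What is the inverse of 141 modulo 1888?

549

1888 = 13·141 + 55
141 = 2·55 + 31
55 = 1·31 + 24
31 = 1·24 + 7
24 = 3·7 + 3
7 = 2·3 + 1
3 = 3·1 + 0
gcd(141, 1888) = 1, so the inverse exists.
Bézout: 1 = −41·1888 + 549·141.
So 141⁻¹ ≡ 549 (mod 1888).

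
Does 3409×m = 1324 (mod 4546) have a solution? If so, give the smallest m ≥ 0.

1898

gcd(3409, 4546) = 1, so a unique solution mod 4546 exists.
3409⁻¹ ≡ 2271 (mod 4546).
m ≡ 2271×1324 ≡ 1898 (mod 4546).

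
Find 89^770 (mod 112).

Using repeated squaring:
770 in binary is 1100000010, i.e. 770 = 512 + 256 + 2.
89^1 ≡ 89 (mod 112)
89^2 ≡ 89^2 = 7921 ≡ 81 (mod 112)
89^4 ≡ 81^2 = 6561 ≡ 65 (mod 112)
89^8 ≡ 65^2 = 4225 ≡ 81 (mod 112)
89^16 ≡ 81^2 = 6561 ≡ 65 (mod 112)
89^32 ≡ 65^2 = 4225 ≡ 81 (mod 112)
89^64 ≡ 81^2 = 6561 ≡ 65 (mod 112)
89^128 ≡ 65^2 = 4225 ≡ 81 (mod 112)
89^256 ≡ 81^2 = 6561 ≡ 65 (mod 112)
89^512 ≡ 65^2 = 4225 ≡ 81 (mod 112)
89^770 = 89^512 * 89^256 * 89^2 ≡ 81 * 65 * 81 (mod 112).
Accumulate the product:
81 * 65 = 5265 ≡ 1
1 * 81 = 81

81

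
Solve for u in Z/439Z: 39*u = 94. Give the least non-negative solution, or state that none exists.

gcd(39, 439) = 1, so a unique solution mod 439 exists.
39⁻¹ ≡ 394 (mod 439).
u ≡ 394*94 ≡ 160 (mod 439).

160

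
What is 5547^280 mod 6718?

6071

By square-and-multiply:
5547^1 ≡ 5547 (mod 6718)
5547^2 ≡ 5547^2 = 30769209 ≡ 769 (mod 6718)
5547^4 ≡ 769^2 = 591361 ≡ 177 (mod 6718)
5547^8 ≡ 177^2 = 31329 ≡ 4457 (mod 6718)
5547^16 ≡ 4457^2 = 19864849 ≡ 6441 (mod 6718)
5547^32 ≡ 6441^2 = 41486481 ≡ 2831 (mod 6718)
5547^64 ≡ 2831^2 = 8014561 ≡ 6705 (mod 6718)
5547^128 ≡ 6705^2 = 44957025 ≡ 169 (mod 6718)
5547^256 ≡ 169^2 = 28561 ≡ 1689 (mod 6718)
5547^280 = 5547^256 · 5547^16 · 5547^8 ≡ 1689 · 6441 · 4457 (mod 6718).
Accumulate the product:
1689 · 6441 = 10878849 ≡ 2407
2407 · 4457 = 10727999 ≡ 6071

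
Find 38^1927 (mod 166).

By square-and-multiply:
1927 in binary is 11110000111, i.e. 1927 = 1024 + 512 + 256 + 128 + 4 + 2 + 1.
38^1 ≡ 38 (mod 166)
38^2 ≡ 38^2 = 1444 ≡ 116 (mod 166)
38^4 ≡ 116^2 = 13456 ≡ 10 (mod 166)
38^8 ≡ 10^2 = 100 (mod 166)
38^16 ≡ 100^2 = 10000 ≡ 40 (mod 166)
38^32 ≡ 40^2 = 1600 ≡ 106 (mod 166)
38^64 ≡ 106^2 = 11236 ≡ 114 (mod 166)
38^128 ≡ 114^2 = 12996 ≡ 48 (mod 166)
38^256 ≡ 48^2 = 2304 ≡ 146 (mod 166)
38^512 ≡ 146^2 = 21316 ≡ 68 (mod 166)
38^1024 ≡ 68^2 = 4624 ≡ 142 (mod 166)
38^1927 = 38^1024 * 38^512 * 38^256 * 38^128 * 38^4 * 38^2 * 38^1 ≡ 142 * 68 * 146 * 48 * 10 * 116 * 38 (mod 166).
Accumulate the product:
142 * 68 = 9656 ≡ 28
28 * 146 = 4088 ≡ 104
104 * 48 = 4992 ≡ 12
12 * 10 = 120
120 * 116 = 13920 ≡ 142
142 * 38 = 5396 ≡ 84

84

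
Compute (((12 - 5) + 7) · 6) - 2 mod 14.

12

12 - 5 = 7
7 + 7 = 14 ≡ 0 (mod 14)
0 · 6 = 0
0 - 2 = -2 ≡ 12 (mod 14)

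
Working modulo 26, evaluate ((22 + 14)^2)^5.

16

22 + 14 = 36 ≡ 10 (mod 26)
(10)^2 ≡ 22 (mod 26)
(22)^5 ≡ 16 (mod 26)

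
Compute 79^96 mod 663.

By square-and-multiply:
96 in binary is 1100000, i.e. 96 = 64 + 32.
79^1 ≡ 79 (mod 663)
79^2 ≡ 79^2 = 6241 ≡ 274 (mod 663)
79^4 ≡ 274^2 = 75076 ≡ 157 (mod 663)
79^8 ≡ 157^2 = 24649 ≡ 118 (mod 663)
79^16 ≡ 118^2 = 13924 ≡ 1 (mod 663)
79^32 ≡ 1^2 = 1 (mod 663)
79^64 ≡ 1^2 = 1 (mod 663)
79^96 = 79^64 · 79^32 ≡ 1 · 1 (mod 663).
1 · 1 = 1 ≡ 1 (mod 663).

1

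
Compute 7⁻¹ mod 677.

387

By the extended Euclidean algorithm:
677 = 96·7 + 5
7 = 1·5 + 2
5 = 2·2 + 1
2 = 2·1 + 0
gcd(7, 677) = 1, so the inverse exists.
Back-substitute for 1:
1 = 1·5 − 2·2
  = −2·7 + 3·5
  = 3·677 − 290·7
So 7⁻¹ ≡ −290 ≡ 387 (mod 677).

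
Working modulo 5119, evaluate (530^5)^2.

1292

(530)^5 ≡ 2563 (mod 5119)
(2563)^2 ≡ 1292 (mod 5119)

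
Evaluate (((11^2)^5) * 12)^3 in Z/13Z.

(11)^2 ≡ 4 (mod 13)
(4)^5 ≡ 10 (mod 13)
10 * 12 = 120 ≡ 3 (mod 13)
(3)^3 ≡ 1 (mod 13)

1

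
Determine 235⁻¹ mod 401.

186

Apply the Euclidean algorithm and back-substitute:
401 = 1×235 + 166
235 = 1×166 + 69
166 = 2×69 + 28
69 = 2×28 + 13
28 = 2×13 + 2
13 = 6×2 + 1
2 = 2×1 + 0
gcd(235, 401) = 1, so the inverse exists.
Back-substitute for 1:
1 = 1×13 − 6×2
  = −6×28 + 13×13
  = 13×69 − 32×28
  = −32×166 + 77×69
  = 77×235 − 109×166
  = −109×401 + 186×235
So 235⁻¹ ≡ 186 (mod 401).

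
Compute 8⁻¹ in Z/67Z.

42

Apply the Euclidean algorithm and back-substitute:
67 = 8·8 + 3
8 = 2·3 + 2
3 = 1·2 + 1
2 = 2·1 + 0
gcd(8, 67) = 1, so the inverse exists.
Back-substitute for 1:
1 = 1·3 − 1·2
  = −1·8 + 3·3
  = 3·67 − 25·8
So 8⁻¹ ≡ −25 ≡ 42 (mod 67).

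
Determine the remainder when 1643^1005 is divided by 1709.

1207

1643^1 ≡ 1643 (mod 1709)
1643^2 ≡ 1643^2 = 2699449 ≡ 938 (mod 1709)
1643^4 ≡ 938^2 = 879844 ≡ 1418 (mod 1709)
1643^8 ≡ 1418^2 = 2010724 ≡ 940 (mod 1709)
1643^16 ≡ 940^2 = 883600 ≡ 47 (mod 1709)
1643^32 ≡ 47^2 = 2209 ≡ 500 (mod 1709)
1643^64 ≡ 500^2 = 250000 ≡ 486 (mod 1709)
1643^128 ≡ 486^2 = 236196 ≡ 354 (mod 1709)
1643^256 ≡ 354^2 = 125316 ≡ 559 (mod 1709)
1643^512 ≡ 559^2 = 312481 ≡ 1443 (mod 1709)
1643^1005 = 1643^512 × 1643^256 × 1643^128 × 1643^64 × 1643^32 × 1643^8 × 1643^4 × 1643^1 ≡ 1443 × 559 × 354 × 486 × 500 × 940 × 1418 × 1643 (mod 1709).
Accumulate the product:
1443 × 559 = 806637 ≡ 1698
1698 × 354 = 601092 ≡ 1233
1233 × 486 = 599238 ≡ 1088
1088 × 500 = 544000 ≡ 538
538 × 940 = 505720 ≡ 1565
1565 × 1418 = 2219170 ≡ 888
888 × 1643 = 1458984 ≡ 1207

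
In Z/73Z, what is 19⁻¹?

Apply the Euclidean algorithm and back-substitute:
73 = 3·19 + 16
19 = 1·16 + 3
16 = 5·3 + 1
3 = 3·1 + 0
gcd(19, 73) = 1, so the inverse exists.
Bézout: 1 = 6·73 − 23·19.
So 19⁻¹ ≡ −23 ≡ 50 (mod 73).

50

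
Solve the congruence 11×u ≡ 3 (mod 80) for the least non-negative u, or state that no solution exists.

73

gcd(11, 80) = 1, so a unique solution mod 80 exists.
11⁻¹ ≡ 51 (mod 80).
u ≡ 51×3 ≡ 73 (mod 80).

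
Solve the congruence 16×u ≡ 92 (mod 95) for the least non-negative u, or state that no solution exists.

gcd(16, 95) = 1, so a unique solution mod 95 exists.
16⁻¹ ≡ 6 (mod 95).
u ≡ 6×92 ≡ 77 (mod 95).

77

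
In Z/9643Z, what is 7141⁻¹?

By the extended Euclidean algorithm:
9643 = 1*7141 + 2502
7141 = 2*2502 + 2137
2502 = 1*2137 + 365
2137 = 5*365 + 312
365 = 1*312 + 53
312 = 5*53 + 47
53 = 1*47 + 6
47 = 7*6 + 5
6 = 1*5 + 1
5 = 5*1 + 0
gcd(7141, 9643) = 1, so the inverse exists.
Back-substitute for 1:
1 = 1*6 − 1*5
  = −1*47 + 8*6
  = 8*53 − 9*47
  = −9*312 + 53*53
  = 53*365 − 62*312
  = −62*2137 + 363*365
  = 363*2502 − 425*2137
  = −425*7141 + 1213*2502
  = 1213*9643 − 1638*7141
So 7141⁻¹ ≡ −1638 ≡ 8005 (mod 9643).

8005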